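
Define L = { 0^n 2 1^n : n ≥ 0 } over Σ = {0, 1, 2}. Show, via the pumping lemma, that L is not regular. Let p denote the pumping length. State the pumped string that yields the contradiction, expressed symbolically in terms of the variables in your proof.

Toward a contradiction, assume L is regular with pumping length p.
Take w = 0^p 2 1^p ∈ L with |w| = 2p+1 ≥ p.
By the pumping lemma, w = xyz with |xy| ≤ p and |y| ≥ 1.
The first p characters of w are 0's, so xy (and hence y) consists only of 0's. Write y = 0^k, 1 ≤ k ≤ p.
Pump with i = 2: xy^2z = 0^{p+k} 2 1^p, which would require p+k = p. But k ≥ 1, so xy^2z ∉ L.
This contradicts the pumping lemma, so L is not regular.

0^{p+k} 2 1^p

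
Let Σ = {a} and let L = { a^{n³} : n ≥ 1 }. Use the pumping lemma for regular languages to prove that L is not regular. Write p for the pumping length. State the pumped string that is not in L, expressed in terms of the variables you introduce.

a^{p³+k}

Toward a contradiction, assume L is regular with pumping length p.
Take w = a^{p³} ∈ L with |w| = p³ ≥ p.
Write w = xyz as guaranteed by the lemma, with |xy| ≤ p and |y| > 0.
Then y = a^k for some k with 1 ≤ k ≤ p.
Pump with i = 2: xy^2z = a^{p³+k}. Since 1 ≤ k ≤ p, p³ < p³+k ≤ p³+p < p³+3p²+3p+1 = (p+1)³, so p³+k is not a perfect cube. So xy^2z ∉ L.
This is a contradiction; hence L is not regular.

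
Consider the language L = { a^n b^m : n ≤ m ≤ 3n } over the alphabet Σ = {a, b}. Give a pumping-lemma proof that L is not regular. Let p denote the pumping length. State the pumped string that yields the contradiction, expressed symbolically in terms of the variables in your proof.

Suppose for contradiction that L is regular, and let p be the pumping length.
Take w = a^p b^p ∈ L (since p ≤ p ≤ 3p), with |w| = 2p ≥ p.
The pumping lemma gives a decomposition w = xyz where |xy| ≤ p and |y| ≥ 1.
Since the first p symbols of w are all a's and |xy| ≤ p, y lies entirely in the leading a-block: y = a^k for some k with 1 ≤ k ≤ p.
Pump with i = 2: xy^2z = a^{p+k} b^p. Now n = p+k > p = m, so the condition n ≤ m fails. Thus xy^2z ∉ L.
Contradiction. Therefore L is not regular.

a^{p+k} b^p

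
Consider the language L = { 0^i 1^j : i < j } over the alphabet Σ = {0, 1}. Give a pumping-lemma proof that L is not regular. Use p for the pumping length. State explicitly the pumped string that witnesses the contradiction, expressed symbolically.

0^{p+k} 1^{p+1}

Assume L is regular. Let p be the pumping length given by the pumping lemma.
Choose w = 0^p 1^{p+1} ∈ L, with |w| = 2p+1 ≥ p.
Write w = xyz as guaranteed by the lemma, with |xy| ≤ p and y is nonempty.
The first p characters of w are 0's, so xy (and hence y) consists only of 0's. Write y = 0^k, 1 ≤ k ≤ p.
Consider xy^2z = 0^{p+k} 1^{p+1}. Since k ≥ 1, the 0-count p+k is at least p+1, so i < j fails; thus xy^2z ∉ L.
This is a contradiction; hence L is not regular.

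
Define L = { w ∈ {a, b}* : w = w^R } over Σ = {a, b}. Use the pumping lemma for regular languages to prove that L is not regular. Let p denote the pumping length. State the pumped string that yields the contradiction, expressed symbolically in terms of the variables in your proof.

a^{p+k} b a^p

Toward a contradiction, assume L is regular with pumping length p.
Take w = a^p b a^p, a palindrome of length 2p+1 ≥ p.
The pumping lemma gives a decomposition w = xyz where |xy| ≤ p and |y| > 0.
Since the first p symbols of w are all a's and |xy| ≤ p, y lies entirely in the leading a-block: y = a^k for some k with 1 ≤ k ≤ p.
Pump with i = 2: xy^2z = a^{p+k} b a^p. Its reverse is a^p b a^{p+k}, which differs from xy^2z since k ≥ 1. So xy^2z is not a palindrome and xy^2z ∉ L.
This is a contradiction; hence L is not regular.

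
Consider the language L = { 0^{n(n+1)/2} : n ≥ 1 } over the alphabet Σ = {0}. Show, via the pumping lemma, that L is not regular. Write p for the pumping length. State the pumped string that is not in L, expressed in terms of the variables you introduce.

Suppose for contradiction that L is regular, and let p be the pumping length.
Take w = 0^{p(p+1)/2} ∈ L with |w| = p(p+1)/2 ≥ p.
The pumping lemma gives a decomposition w = xyz where |xy| ≤ p and |y| ≥ 1.
Then y = 0^k for some k with 1 ≤ k ≤ p.
Pump with i = 2: xy^2z = 0^{p(p+1)/2+k}. Since 1 ≤ k ≤ p, p(p+1)/2 < p(p+1)/2+k ≤ p(p+1)/2+p < (p+1)(p+2)/2, so p(p+1)/2+k is strictly between consecutive triangular numbers. So xy^2z ∉ L.
Contradiction. Therefore L is not regular.

0^{p(p+1)/2+k}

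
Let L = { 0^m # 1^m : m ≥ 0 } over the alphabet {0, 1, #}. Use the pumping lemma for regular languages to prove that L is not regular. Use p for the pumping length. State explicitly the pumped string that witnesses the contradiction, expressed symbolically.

0^{p+k} # 1^p

Toward a contradiction, assume L is regular with pumping length p.
Take w = 0^p # 1^p ∈ L with |w| = 2p+1 ≥ p.
By the pumping lemma, w = xyz with |xy| ≤ p and |y| > 0.
Since the first p symbols of w are all 0's and |xy| ≤ p, y lies entirely in the leading 0-block: y = 0^k for some k with 1 ≤ k ≤ p.
Pump with i = 2: xy^2z = 0^{p+k} # 1^p, which would require p+k = p. But k ≥ 1, so xy^2z ∉ L.
This is a contradiction; hence L is not regular.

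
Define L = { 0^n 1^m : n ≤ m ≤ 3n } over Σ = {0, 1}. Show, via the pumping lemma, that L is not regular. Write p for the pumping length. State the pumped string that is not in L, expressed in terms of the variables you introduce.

0^{p+k} 1^p

Assume L is regular; let p be its pumping constant.
Take w = 0^p 1^p ∈ L (since p ≤ p ≤ 3p), with |w| = 2p ≥ p.
Write w = xyz as guaranteed by the lemma, with |xy| ≤ p and |y| > 0.
Since the first p symbols of w are all 0's and |xy| ≤ p, y lies entirely in the leading 0-block: y = 0^k for some k with 1 ≤ k ≤ p.
Pump with i = 2: xy^2z = 0^{p+k} 1^p. Now n = p+k > p = m, so the condition n ≤ m fails. Thus xy^2z ∉ L.
This is a contradiction; hence L is not regular.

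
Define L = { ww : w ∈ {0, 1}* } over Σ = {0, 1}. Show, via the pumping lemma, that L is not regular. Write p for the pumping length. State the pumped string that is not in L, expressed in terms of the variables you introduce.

Assume L is regular. Let p be the pumping length given by the pumping lemma.
Take w = 0^p 1^p 0^p 1^p = uu where u = 0^p1^p; then w ∈ L and |w| = 4p ≥ p.
By the pumping lemma, w = xyz with |xy| ≤ p and y is nonempty.
The first p characters of w are 0's, so xy (and hence y) consists only of 0's. Write y = 0^k, 1 ≤ k ≤ p.
Pump with i = 2: xy^2z = 0^{p+k} 1^p 0^p 1^p, of length 4p+k. Suppose this equals vv. The string starts with 0 and ends with 1, so v does too; thus the boundary between the two copies of v is a 1→0 transition. There is exactly one such transition, at position 2p+k, so |v| = 2p+k and |vv| = 4p+2k ≠ 4p+k since k ≥ 1. So xy^2z ∉ L.
This contradicts the pumping lemma, so L is not regular.

0^{p+k} 1^p 0^p 1^p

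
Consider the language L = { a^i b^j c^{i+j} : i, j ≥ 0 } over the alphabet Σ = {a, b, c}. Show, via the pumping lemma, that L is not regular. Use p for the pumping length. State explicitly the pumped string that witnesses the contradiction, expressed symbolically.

a^{p+k} b^p c^{2p}

Suppose for contradiction that L is regular, and let p be the pumping length.
Take w = a^p b^p c^{2p} ∈ L (with i=j=p, i+j=2p), |w| = 4p ≥ p.
Write w = xyz as guaranteed by the lemma, with |xy| ≤ p and |y| > 0.
The first p characters of w are a's, so xy (and hence y) consists only of a's. Write y = a^k, 1 ≤ k ≤ p.
Consider xy^2z = a^{p+k} b^p c^{2p}. Now the a- and b-counts sum to 2p+k, but the c-count is 2p ≠ 2p+k. So xy^2z ∉ L.
Contradiction. Therefore L is not regular.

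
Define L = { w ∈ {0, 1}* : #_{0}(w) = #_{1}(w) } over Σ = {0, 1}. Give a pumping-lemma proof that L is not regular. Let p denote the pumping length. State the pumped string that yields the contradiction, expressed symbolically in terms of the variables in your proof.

0^{p+k} 1^p

Assume L is regular; let p be its pumping constant.
Choose w = 0^p 1^p ∈ L with |w| = 2p ≥ p.
The pumping lemma gives a decomposition w = xyz where |xy| ≤ p and |y| ≥ 1.
Since the first p symbols of w are all 0's and |xy| ≤ p, y lies entirely in the leading 0-block: y = 0^k for some k with 1 ≤ k ≤ p.
Pump with i = 2: xy^2z = 0^{p+k} 1^p has p+k occurrences of 0 but only p of 1. Since k ≥ 1 the counts differ, so xy^2z ∉ L.
Contradiction. Therefore L is not regular.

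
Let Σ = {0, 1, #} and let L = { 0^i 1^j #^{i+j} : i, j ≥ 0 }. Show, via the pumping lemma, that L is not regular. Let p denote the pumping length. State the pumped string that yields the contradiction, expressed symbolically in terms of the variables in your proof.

Suppose for contradiction that L is regular, and let p be the pumping length.
Take w = 0^p 1^p #^{2p} ∈ L (with i=j=p, i+j=2p), |w| = 4p ≥ p.
By the pumping lemma, w = xyz with |xy| ≤ p and |y| > 0.
Because |xy| ≤ p and w begins with p copies of 0, we have y = 0^k with 1 ≤ k ≤ p.
Consider xy^2z = 0^{p+k} 1^p #^{2p}. Now the 0- and 1-counts sum to 2p+k, but the #-count is 2p ≠ 2p+k. So xy^2z ∉ L.
This contradicts the pumping lemma, so L is not regular.

0^{p+k} 1^p #^{2p}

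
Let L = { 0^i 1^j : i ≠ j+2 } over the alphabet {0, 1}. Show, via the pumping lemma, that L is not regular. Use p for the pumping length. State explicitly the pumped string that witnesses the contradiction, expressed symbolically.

Suppose for contradiction that L is regular, and let p be the pumping length.
Choose w = 0^p 1^{p+p!-2}. Since p ≠ (p+p!-2)+2 = p+p!, w ∈ L; and |w| ≥ p.
The pumping lemma gives a decomposition w = xyz where |xy| ≤ p and |y| > 0.
Because |xy| ≤ p and w begins with p copies of 0, we have y = 0^k with 1 ≤ k ≤ p.
Since 1 ≤ k ≤ p, k divides p!; set t = 1 + p!/k. Then xy^t z has p + (p!/k)·k = p + p! copies of 0. Now the 0-count is p+p! and (1-count)+2 = (p+p!-2)+2 = p+p!, so i ≠ j+2 fails. So xy^t z = 0^{p+p!} 1^{p+p!-2} ∉ L.
This is a contradiction; hence L is not regular.

0^{p+p!} 1^{p+p!-2}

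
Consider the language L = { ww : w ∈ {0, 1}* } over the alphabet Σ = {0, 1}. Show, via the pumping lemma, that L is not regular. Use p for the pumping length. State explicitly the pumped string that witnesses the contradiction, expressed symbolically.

0^{p+k} 1^p 0^p 1^p

Assume L is regular; let p be its pumping constant.
Take w = 0^p 1^p 0^p 1^p = uu where u = 0^p1^p; then w ∈ L and |w| = 4p ≥ p.
The pumping lemma gives a decomposition w = xyz where |xy| ≤ p and |y| > 0.
Because |xy| ≤ p and w begins with p copies of 0, we have y = 0^k with 1 ≤ k ≤ p.
Pump with i = 2: xy^2z = 0^{p+k} 1^p 0^p 1^p, of length 4p+k. Suppose this equals vv. The string starts with 0 and ends with 1, so v does too; thus the boundary between the two copies of v is a 1→0 transition. There is exactly one such transition, at position 2p+k, so |v| = 2p+k and |vv| = 4p+2k ≠ 4p+k since k ≥ 1. So xy^2z ∉ L.
This contradicts the pumping lemma, so L is not regular.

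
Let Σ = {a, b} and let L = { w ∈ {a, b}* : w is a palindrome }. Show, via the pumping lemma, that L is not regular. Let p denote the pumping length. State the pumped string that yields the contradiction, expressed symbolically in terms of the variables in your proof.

a^{p+k} b a^p

Assume L is regular; let p be its pumping constant.
Take w = a^p b a^p, a palindrome of length 2p+1 ≥ p.
Write w = xyz as guaranteed by the lemma, with |xy| ≤ p and |y| ≥ 1.
Because |xy| ≤ p and w begins with p copies of a, we have y = a^k with 1 ≤ k ≤ p.
Pump with i = 2: xy^2z = a^{p+k} b a^p. Its reverse is a^p b a^{p+k}, which differs from xy^2z since k ≥ 1. So xy^2z is not a palindrome and xy^2z ∉ L.
This is a contradiction; hence L is not regular.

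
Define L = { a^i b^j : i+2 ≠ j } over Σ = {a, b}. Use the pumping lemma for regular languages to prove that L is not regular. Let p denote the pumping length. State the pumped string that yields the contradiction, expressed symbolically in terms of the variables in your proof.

Toward a contradiction, assume L is regular with pumping length p.
Choose w = a^p b^{p+p!+2}. Since p ≠ (p+p!+2)-2 = p+p!, w ∈ L; and |w| ≥ p.
The pumping lemma gives a decomposition w = xyz where |xy| ≤ p and |y| ≥ 1.
Since the first p symbols of w are all a's and |xy| ≤ p, y lies entirely in the leading a-block: y = a^k for some k with 1 ≤ k ≤ p.
Since 1 ≤ k ≤ p, k divides p!; set t = 1 + p!/k. Then xy^t z has p + (p!/k)·k = p + p! copies of a. Now the a-count is p+p! and (b-count)-2 = (p+p!+2)-2 = p+p!, so i+2 ≠ j fails. So xy^t z = a^{p+p!} b^{p+p!+2} ∉ L.
Contradiction. Therefore L is not regular.

a^{p+p!} b^{p+p!+2}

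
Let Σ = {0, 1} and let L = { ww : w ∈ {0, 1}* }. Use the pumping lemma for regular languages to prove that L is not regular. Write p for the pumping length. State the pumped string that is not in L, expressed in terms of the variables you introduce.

0^{p+k} 1^p 0^p 1^p

Suppose for contradiction that L is regular, and let p be the pumping length.
Take w = 0^p 1^p 0^p 1^p = uu where u = 0^p1^p; then w ∈ L and |w| = 4p ≥ p.
Write w = xyz as guaranteed by the lemma, with |xy| ≤ p and |y| > 0.
Since the first p symbols of w are all 0's and |xy| ≤ p, y lies entirely in the leading 0-block: y = 0^k for some k with 1 ≤ k ≤ p.
Pump with i = 2: xy^2z = 0^{p+k} 1^p 0^p 1^p, of length 4p+k. Suppose this equals vv. The string starts with 0 and ends with 1, so v does too; thus the boundary between the two copies of v is a 1→0 transition. There is exactly one such transition, at position 2p+k, so |v| = 2p+k and |vv| = 4p+2k ≠ 4p+k since k ≥ 1. So xy^2z ∉ L.
This contradicts the pumping lemma, so L is not regular.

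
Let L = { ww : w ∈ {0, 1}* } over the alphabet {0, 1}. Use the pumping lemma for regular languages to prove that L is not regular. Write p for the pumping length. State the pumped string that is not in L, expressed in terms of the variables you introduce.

Assume L is regular; let p be its pumping constant.
Take w = 0^p 1^p 0^p 1^p = uu where u = 0^p1^p; then w ∈ L and |w| = 4p ≥ p.
By the pumping lemma, w = xyz with |xy| ≤ p and |y| > 0.
Since the first p symbols of w are all 0's and |xy| ≤ p, y lies entirely in the leading 0-block: y = 0^k for some k with 1 ≤ k ≤ p.
Pump with i = 2: xy^2z = 0^{p+k} 1^p 0^p 1^p, of length 4p+k. Suppose this equals vv. The string starts with 0 and ends with 1, so v does too; thus the boundary between the two copies of v is a 1→0 transition. There is exactly one such transition, at position 2p+k, so |v| = 2p+k and |vv| = 4p+2k ≠ 4p+k since k ≥ 1. So xy^2z ∉ L.
This is a contradiction; hence L is not regular.

0^{p+k} 1^p 0^p 1^p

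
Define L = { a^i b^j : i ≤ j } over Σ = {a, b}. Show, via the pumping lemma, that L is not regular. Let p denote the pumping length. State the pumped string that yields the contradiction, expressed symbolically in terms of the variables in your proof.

Assume L is regular; let p be its pumping constant.
Choose w = a^p b^p ∈ L, with |w| = 2p ≥ p.
The pumping lemma gives a decomposition w = xyz where |xy| ≤ p and y is nonempty.
Since the first p symbols of w are all a's and |xy| ≤ p, y lies entirely in the leading a-block: y = a^k for some k with 1 ≤ k ≤ p.
Consider xy^2z = a^{p+k} b^p. Since k ≥ 1, the a-count p+k exceeds the b-count p, so i ≤ j fails; thus xy^2z ∉ L.
Contradiction. Therefore L is not regular.

a^{p+k} b^p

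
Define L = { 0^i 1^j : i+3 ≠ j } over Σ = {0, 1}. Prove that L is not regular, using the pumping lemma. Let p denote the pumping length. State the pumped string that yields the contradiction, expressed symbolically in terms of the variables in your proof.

Suppose for contradiction that L is regular, and let p be the pumping length.
Choose w = 0^p 1^{p+p!+3}. Since p ≠ (p+p!+3)-3 = p+p!, w ∈ L; and |w| ≥ p.
The pumping lemma gives a decomposition w = xyz where |xy| ≤ p and |y| ≥ 1.
The first p characters of w are 0's, so xy (and hence y) consists only of 0's. Write y = 0^k, 1 ≤ k ≤ p.
Since 1 ≤ k ≤ p, k divides p!; set t = 1 + p!/k. Then xy^t z has p + (p!/k)·k = p + p! copies of 0. Now the 0-count is p+p! and (1-count)-3 = (p+p!+3)-3 = p+p!, so i+3 ≠ j fails. So xy^t z = 0^{p+p!} 1^{p+p!+3} ∉ L.
This is a contradiction; hence L is not regular.

0^{p+p!} 1^{p+p!+3}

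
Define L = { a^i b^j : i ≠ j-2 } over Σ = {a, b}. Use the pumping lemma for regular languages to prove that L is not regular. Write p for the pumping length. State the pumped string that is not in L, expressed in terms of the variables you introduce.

Assume L is regular; let p be its pumping constant.
Choose w = a^p b^{p+p!+2}. Since p ≠ (p+p!+2)-2 = p+p!, w ∈ L; and |w| ≥ p.
Write w = xyz as guaranteed by the lemma, with |xy| ≤ p and y is nonempty.
The first p characters of w are a's, so xy (and hence y) consists only of a's. Write y = a^k, 1 ≤ k ≤ p.
Since 1 ≤ k ≤ p, k divides p!; set t = 1 + p!/k. Then xy^t z has p + (p!/k)·k = p + p! copies of a. Now the a-count is p+p! and (b-count)-2 = (p+p!+2)-2 = p+p!, so i ≠ j-2 fails. So xy^t z = a^{p+p!} b^{p+p!+2} ∉ L.
Contradiction. Therefore L is not regular.

a^{p+p!} b^{p+p!+2}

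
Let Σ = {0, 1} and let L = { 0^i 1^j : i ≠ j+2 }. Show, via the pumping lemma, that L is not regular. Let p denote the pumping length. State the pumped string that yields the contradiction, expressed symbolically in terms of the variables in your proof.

Suppose for contradiction that L is regular, and let p be the pumping length.
Choose w = 0^p 1^{p+p!-2}. Since p ≠ (p+p!-2)+2 = p+p!, w ∈ L; and |w| ≥ p.
By the pumping lemma, w = xyz with |xy| ≤ p and |y| > 0.
Because |xy| ≤ p and w begins with p copies of 0, we have y = 0^k with 1 ≤ k ≤ p.
Since 1 ≤ k ≤ p, k divides p!; set t = 1 + p!/k. Then xy^t z has p + (p!/k)·k = p + p! copies of 0. Now the 0-count is p+p! and (1-count)+2 = (p+p!-2)+2 = p+p!, so i ≠ j+2 fails. So xy^t z = 0^{p+p!} 1^{p+p!-2} ∉ L.
This contradicts the pumping lemma, so L is not regular.

0^{p+p!} 1^{p+p!-2}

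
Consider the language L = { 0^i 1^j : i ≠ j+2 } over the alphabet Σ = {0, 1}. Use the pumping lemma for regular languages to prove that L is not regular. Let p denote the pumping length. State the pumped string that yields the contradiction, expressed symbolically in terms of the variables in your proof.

0^{p+p!} 1^{p+p!-2}

Toward a contradiction, assume L is regular with pumping length p.
Choose w = 0^p 1^{p+p!-2}. Since p ≠ (p+p!-2)+2 = p+p!, w ∈ L; and |w| ≥ p.
By the pumping lemma, w = xyz with |xy| ≤ p and y is nonempty.
The first p characters of w are 0's, so xy (and hence y) consists only of 0's. Write y = 0^k, 1 ≤ k ≤ p.
Since 1 ≤ k ≤ p, k divides p!; set t = 1 + p!/k. Then xy^t z has p + (p!/k)·k = p + p! copies of 0. Now the 0-count is p+p! and (1-count)+2 = (p+p!-2)+2 = p+p!, so i ≠ j+2 fails. So xy^t z = 0^{p+p!} 1^{p+p!-2} ∉ L.
Contradiction. Therefore L is not regular.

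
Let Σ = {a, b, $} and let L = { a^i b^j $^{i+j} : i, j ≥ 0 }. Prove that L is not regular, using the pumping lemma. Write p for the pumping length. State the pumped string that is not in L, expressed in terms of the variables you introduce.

Toward a contradiction, assume L is regular with pumping length p.
Take w = a^p b^p $^{2p} ∈ L (with i=j=p, i+j=2p), |w| = 4p ≥ p.
By the pumping lemma, w = xyz with |xy| ≤ p and |y| ≥ 1.
Because |xy| ≤ p and w begins with p copies of a, we have y = a^k with 1 ≤ k ≤ p.
Consider xy^2z = a^{p+k} b^p $^{2p}. Now the a- and b-counts sum to 2p+k, but the $-count is 2p ≠ 2p+k. So xy^2z ∉ L.
This contradicts the pumping lemma, so L is not regular.

a^{p+k} b^p $^{2p}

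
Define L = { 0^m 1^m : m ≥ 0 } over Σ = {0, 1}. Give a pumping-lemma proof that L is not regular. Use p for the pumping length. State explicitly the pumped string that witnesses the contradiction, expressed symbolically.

0^{p+k} 1^p

Assume L is regular; let p be its pumping constant.
Let w = 0^p 1^p ∈ L; note |w| = 2p ≥ p.
By the pumping lemma, w = xyz with |xy| ≤ p and |y| > 0.
Because |xy| ≤ p and w begins with p copies of 0, we have y = 0^k with 1 ≤ k ≤ p.
Pump with i = 2: xy^2z = 0^{p+k} 1^p. For this to lie in L we would need p = p+k, which forces k = 0. But k ≥ 1, so xy^2z ∉ L.
Contradiction. Therefore L is not regular.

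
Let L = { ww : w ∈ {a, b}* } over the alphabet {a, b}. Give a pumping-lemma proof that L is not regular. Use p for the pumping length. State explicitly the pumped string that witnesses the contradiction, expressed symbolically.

Assume L is regular; let p be its pumping constant.
Take w = a^p b^p a^p b^p = uu where u = a^pb^p; then w ∈ L and |w| = 4p ≥ p.
The pumping lemma gives a decomposition w = xyz where |xy| ≤ p and |y| > 0.
The first p characters of w are a's, so xy (and hence y) consists only of a's. Write y = a^k, 1 ≤ k ≤ p.
Pump with i = 2: xy^2z = a^{p+k} b^p a^p b^p, of length 4p+k. Suppose this equals vv. The string starts with a and ends with b, so v does too; thus the boundary between the two copies of v is a b→a transition. There is exactly one such transition, at position 2p+k, so |v| = 2p+k and |vv| = 4p+2k ≠ 4p+k since k ≥ 1. So xy^2z ∉ L.
This is a contradiction; hence L is not regular.

a^{p+k} b^p a^p b^p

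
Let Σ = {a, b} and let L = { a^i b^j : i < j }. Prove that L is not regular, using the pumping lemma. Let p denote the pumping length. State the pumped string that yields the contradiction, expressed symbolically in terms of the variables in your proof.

Assume L is regular. Let p be the pumping length given by the pumping lemma.
Choose w = a^p b^{p+1} ∈ L, with |w| = 2p+1 ≥ p.
By the pumping lemma, w = xyz with |xy| ≤ p and y is nonempty.
Since the first p symbols of w are all a's and |xy| ≤ p, y lies entirely in the leading a-block: y = a^k for some k with 1 ≤ k ≤ p.
Consider xy^2z = a^{p+k} b^{p+1}. Since k ≥ 1, the a-count p+k is at least p+1, so i < j fails; thus xy^2z ∉ L.
This is a contradiction; hence L is not regular.

a^{p+k} b^{p+1}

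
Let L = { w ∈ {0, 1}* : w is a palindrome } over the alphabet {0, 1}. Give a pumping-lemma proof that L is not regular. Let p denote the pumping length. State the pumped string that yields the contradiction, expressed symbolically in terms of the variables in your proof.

Assume L is regular. Let p be the pumping length given by the pumping lemma.
Take w = 0^p 1 0^p, a palindrome of length 2p+1 ≥ p.
The pumping lemma gives a decomposition w = xyz where |xy| ≤ p and |y| ≥ 1.
Since the first p symbols of w are all 0's and |xy| ≤ p, y lies entirely in the leading 0-block: y = 0^k for some k with 1 ≤ k ≤ p.
Pump with i = 2: xy^2z = 0^{p+k} 1 0^p. Its reverse is 0^p 1 0^{p+k}, which differs from xy^2z since k ≥ 1. So xy^2z is not a palindrome and xy^2z ∉ L.
Contradiction. Therefore L is not regular.

0^{p+k} 1 0^p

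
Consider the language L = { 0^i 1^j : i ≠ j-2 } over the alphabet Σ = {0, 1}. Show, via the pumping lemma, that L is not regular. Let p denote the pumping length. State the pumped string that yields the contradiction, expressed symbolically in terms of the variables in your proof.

Assume L is regular. Let p be the pumping length given by the pumping lemma.
Choose w = 0^p 1^{p+p!+2}. Since p ≠ (p+p!+2)-2 = p+p!, w ∈ L; and |w| ≥ p.
By the pumping lemma, w = xyz with |xy| ≤ p and y is nonempty.
Since the first p symbols of w are all 0's and |xy| ≤ p, y lies entirely in the leading 0-block: y = 0^k for some k with 1 ≤ k ≤ p.
Since 1 ≤ k ≤ p, k divides p!; set t = 1 + p!/k. Then xy^t z has p + (p!/k)·k = p + p! copies of 0. Now the 0-count is p+p! and (1-count)-2 = (p+p!+2)-2 = p+p!, so i ≠ j-2 fails. So xy^t z = 0^{p+p!} 1^{p+p!+2} ∉ L.
This contradicts the pumping lemma, so L is not regular.

0^{p+p!} 1^{p+p!+2}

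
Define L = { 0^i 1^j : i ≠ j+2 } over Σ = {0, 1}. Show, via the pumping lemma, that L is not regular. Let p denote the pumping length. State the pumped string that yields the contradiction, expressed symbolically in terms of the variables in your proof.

0^{p+p!} 1^{p+p!-2}

Assume L is regular. Let p be the pumping length given by the pumping lemma.
Choose w = 0^p 1^{p+p!-2}. Since p ≠ (p+p!-2)+2 = p+p!, w ∈ L; and |w| ≥ p.
Write w = xyz as guaranteed by the lemma, with |xy| ≤ p and |y| > 0.
Because |xy| ≤ p and w begins with p copies of 0, we have y = 0^k with 1 ≤ k ≤ p.
Since 1 ≤ k ≤ p, k divides p!; set t = 1 + p!/k. Then xy^t z has p + (p!/k)·k = p + p! copies of 0. Now the 0-count is p+p! and (1-count)+2 = (p+p!-2)+2 = p+p!, so i ≠ j+2 fails. So xy^t z = 0^{p+p!} 1^{p+p!-2} ∉ L.
This is a contradiction; hence L is not regular.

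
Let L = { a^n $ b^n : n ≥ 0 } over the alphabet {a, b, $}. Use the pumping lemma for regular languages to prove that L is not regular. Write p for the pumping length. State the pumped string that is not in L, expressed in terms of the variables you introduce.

Assume L is regular; let p be its pumping constant.
Take w = a^p $ b^p ∈ L with |w| = 2p+1 ≥ p.
Write w = xyz as guaranteed by the lemma, with |xy| ≤ p and |y| ≥ 1.
The first p characters of w are a's, so xy (and hence y) consists only of a's. Write y = a^k, 1 ≤ k ≤ p.
Pump with i = 2: xy^2z = a^{p+k} $ b^p, which would require p+k = p. But k ≥ 1, so xy^2z ∉ L.
This contradicts the pumping lemma, so L is not regular.

a^{p+k} $ b^p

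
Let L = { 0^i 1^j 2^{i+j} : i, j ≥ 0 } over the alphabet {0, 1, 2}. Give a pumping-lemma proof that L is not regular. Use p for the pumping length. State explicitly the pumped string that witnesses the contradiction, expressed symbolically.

Toward a contradiction, assume L is regular with pumping length p.
Take w = 0^p 1^p 2^{2p} ∈ L (with i=j=p, i+j=2p), |w| = 4p ≥ p.
By the pumping lemma, w = xyz with |xy| ≤ p and y is nonempty.
Because |xy| ≤ p and w begins with p copies of 0, we have y = 0^k with 1 ≤ k ≤ p.
Consider xy^2z = 0^{p+k} 1^p 2^{2p}. Now the 0- and 1-counts sum to 2p+k, but the 2-count is 2p ≠ 2p+k. So xy^2z ∉ L.
This contradicts the pumping lemma, so L is not regular.

0^{p+k} 1^p 2^{2p}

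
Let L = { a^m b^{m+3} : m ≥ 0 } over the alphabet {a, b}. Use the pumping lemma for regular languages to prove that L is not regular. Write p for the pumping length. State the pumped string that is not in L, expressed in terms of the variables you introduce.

Suppose for contradiction that L is regular, and let p be the pumping length.
Take w = a^p b^{p+3}. Then w ∈ L and |w| = 2p+3 ≥ p.
Write w = xyz as guaranteed by the lemma, with |xy| ≤ p and |y| > 0.
Since the first p symbols of w are all a's and |xy| ≤ p, y lies entirely in the leading a-block: y = a^k for some k with 1 ≤ k ≤ p.
Pump with i = 2: xy^2z = a^{p+k} b^{p+3}. For this to lie in L we would need p+3 = (p+k)+3, which forces k = 0. But k ≥ 1, so xy^2z ∉ L.
This contradicts the pumping lemma, so L is not regular.

a^{p+k} b^{p+3}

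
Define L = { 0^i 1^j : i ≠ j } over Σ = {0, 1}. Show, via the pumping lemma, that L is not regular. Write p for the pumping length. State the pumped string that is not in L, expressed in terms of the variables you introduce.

Suppose for contradiction that L is regular, and let p be the pumping length.
Choose w = 0^p 1^{p+p!}. Since p ≠ p+p!, w ∈ L; and |w| ≥ p.
The pumping lemma gives a decomposition w = xyz where |xy| ≤ p and |y| ≥ 1.
Since the first p symbols of w are all 0's and |xy| ≤ p, y lies entirely in the leading 0-block: y = 0^k for some k with 1 ≤ k ≤ p.
Since 1 ≤ k ≤ p, k divides p!; set t = 1 + p!/k. Then xy^t z has p + (p!/k)·k = p + p! copies of 0. Now the 0-count equals the 1-count, so i ≠ j fails. So xy^t z = 0^{p+p!} 1^{p+p!} ∉ L.
This is a contradiction; hence L is not regular.

0^{p+p!} 1^{p+p!}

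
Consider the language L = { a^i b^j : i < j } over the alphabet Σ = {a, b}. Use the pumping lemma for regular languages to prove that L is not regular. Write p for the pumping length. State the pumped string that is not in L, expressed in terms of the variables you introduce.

a^{p+k} b^{p+1}

Assume L is regular; let p be its pumping constant.
Choose w = a^p b^{p+1} ∈ L, with |w| = 2p+1 ≥ p.
By the pumping lemma, w = xyz with |xy| ≤ p and |y| ≥ 1.
The first p characters of w are a's, so xy (and hence y) consists only of a's. Write y = a^k, 1 ≤ k ≤ p.
Consider xy^2z = a^{p+k} b^{p+1}. Since k ≥ 1, the a-count p+k is at least p+1, so i < j fails; thus xy^2z ∉ L.
Contradiction. Therefore L is not regular.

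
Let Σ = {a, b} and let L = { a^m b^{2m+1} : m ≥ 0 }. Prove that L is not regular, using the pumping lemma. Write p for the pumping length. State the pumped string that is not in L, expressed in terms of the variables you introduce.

a^{p+k} b^{2p+1}

Assume L is regular; let p be its pumping constant.
Choose w = a^p b^{2p+1}, which is in L with |w| = 3p+1 ≥ p.
The pumping lemma gives a decomposition w = xyz where |xy| ≤ p and y is nonempty.
Because |xy| ≤ p and w begins with p copies of a, we have y = a^k with 1 ≤ k ≤ p.
Pump with i = 2: xy^2z = a^{p+k} b^{2p+1}. For this to lie in L we would need 2p+1 = 2(p+k)+1, which forces k = 0. But k ≥ 1, so xy^2z ∉ L.
This is a contradiction; hence L is not regular.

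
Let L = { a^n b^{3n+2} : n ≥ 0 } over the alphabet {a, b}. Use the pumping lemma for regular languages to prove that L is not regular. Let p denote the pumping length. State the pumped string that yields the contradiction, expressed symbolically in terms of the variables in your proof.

a^{p+k} b^{3p+2}

Assume L is regular. Let p be the pumping length given by the pumping lemma.
Choose w = a^p b^{3p+2}, which is in L with |w| = 4p+2 ≥ p.
The pumping lemma gives a decomposition w = xyz where |xy| ≤ p and |y| > 0.
Since the first p symbols of w are all a's and |xy| ≤ p, y lies entirely in the leading a-block: y = a^k for some k with 1 ≤ k ≤ p.
Pump with i = 2: xy^2z = a^{p+k} b^{3p+2}. For this to lie in L we would need 3p+2 = 3(p+k)+2, which forces k = 0. But k ≥ 1, so xy^2z ∉ L.
This is a contradiction; hence L is not regular.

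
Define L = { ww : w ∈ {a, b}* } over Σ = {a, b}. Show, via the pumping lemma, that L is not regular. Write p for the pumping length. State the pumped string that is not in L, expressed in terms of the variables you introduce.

a^{p+k} b^p a^p b^p

Assume L is regular. Let p be the pumping length given by the pumping lemma.
Take w = a^p b^p a^p b^p = uu where u = a^pb^p; then w ∈ L and |w| = 4p ≥ p.
The pumping lemma gives a decomposition w = xyz where |xy| ≤ p and y is nonempty.
Because |xy| ≤ p and w begins with p copies of a, we have y = a^k with 1 ≤ k ≤ p.
Pump with i = 2: xy^2z = a^{p+k} b^p a^p b^p, of length 4p+k. Suppose this equals vv. The string starts with a and ends with b, so v does too; thus the boundary between the two copies of v is a b→a transition. There is exactly one such transition, at position 2p+k, so |v| = 2p+k and |vv| = 4p+2k ≠ 4p+k since k ≥ 1. So xy^2z ∉ L.
Contradiction. Therefore L is not regular.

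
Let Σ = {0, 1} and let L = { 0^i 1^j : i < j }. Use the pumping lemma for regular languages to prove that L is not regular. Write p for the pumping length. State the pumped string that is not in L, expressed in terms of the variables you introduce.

Assume L is regular. Let p be the pumping length given by the pumping lemma.
Choose w = 0^p 1^{p+1} ∈ L, with |w| = 2p+1 ≥ p.
Write w = xyz as guaranteed by the lemma, with |xy| ≤ p and |y| > 0.
Because |xy| ≤ p and w begins with p copies of 0, we have y = 0^k with 1 ≤ k ≤ p.
Consider xy^2z = 0^{p+k} 1^{p+1}. Since k ≥ 1, the 0-count p+k is at least p+1, so i < j fails; thus xy^2z ∉ L.
Contradiction. Therefore L is not regular.

0^{p+k} 1^{p+1}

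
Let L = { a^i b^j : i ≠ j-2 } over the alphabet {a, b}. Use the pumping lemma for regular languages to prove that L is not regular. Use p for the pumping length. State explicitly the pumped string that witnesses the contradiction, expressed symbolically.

Toward a contradiction, assume L is regular with pumping length p.
Choose w = a^p b^{p+p!+2}. Since p ≠ (p+p!+2)-2 = p+p!, w ∈ L; and |w| ≥ p.
The pumping lemma gives a decomposition w = xyz where |xy| ≤ p and y is nonempty.
The first p characters of w are a's, so xy (and hence y) consists only of a's. Write y = a^k, 1 ≤ k ≤ p.
Since 1 ≤ k ≤ p, k divides p!; set t = 1 + p!/k. Then xy^t z has p + (p!/k)·k = p + p! copies of a. Now the a-count is p+p! and (b-count)-2 = (p+p!+2)-2 = p+p!, so i ≠ j-2 fails. So xy^t z = a^{p+p!} b^{p+p!+2} ∉ L.
This is a contradiction; hence L is not regular.

a^{p+p!} b^{p+p!+2}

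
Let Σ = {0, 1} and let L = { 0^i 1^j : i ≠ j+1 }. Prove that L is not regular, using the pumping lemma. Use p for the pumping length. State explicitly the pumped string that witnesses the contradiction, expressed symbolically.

0^{p+p!} 1^{p+p!-1}

Toward a contradiction, assume L is regular with pumping length p.
Choose w = 0^p 1^{p+p!-1}. Since p ≠ (p+p!-1)+1 = p+p!, w ∈ L; and |w| ≥ p.
The pumping lemma gives a decomposition w = xyz where |xy| ≤ p and |y| > 0.
The first p characters of w are 0's, so xy (and hence y) consists only of 0's. Write y = 0^k, 1 ≤ k ≤ p.
Since 1 ≤ k ≤ p, k divides p!; set t = 1 + p!/k. Then xy^t z has p + (p!/k)·k = p + p! copies of 0. Now the 0-count is p+p! and (1-count)+1 = (p+p!-1)+1 = p+p!, so i ≠ j+1 fails. So xy^t z = 0^{p+p!} 1^{p+p!-1} ∉ L.
This is a contradiction; hence L is not regular.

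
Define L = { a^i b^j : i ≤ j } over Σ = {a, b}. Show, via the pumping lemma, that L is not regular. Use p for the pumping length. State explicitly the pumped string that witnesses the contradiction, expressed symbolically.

a^{p+k} b^p

Assume L is regular. Let p be the pumping length given by the pumping lemma.
Choose w = a^p b^p ∈ L, with |w| = 2p ≥ p.
By the pumping lemma, w = xyz with |xy| ≤ p and y is nonempty.
The first p characters of w are a's, so xy (and hence y) consists only of a's. Write y = a^k, 1 ≤ k ≤ p.
Consider xy^2z = a^{p+k} b^p. Since k ≥ 1, the a-count p+k exceeds the b-count p, so i ≤ j fails; thus xy^2z ∉ L.
Contradiction. Therefore L is not regular.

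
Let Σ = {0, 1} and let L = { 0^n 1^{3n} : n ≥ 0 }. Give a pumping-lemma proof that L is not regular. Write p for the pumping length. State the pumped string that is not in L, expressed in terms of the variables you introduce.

0^{p+k} 1^{3p}

Toward a contradiction, assume L is regular with pumping length p.
Let w = 0^p 1^{3p} ∈ L; note |w| = 4p ≥ p.
Write w = xyz as guaranteed by the lemma, with |xy| ≤ p and y is nonempty.
Since the first p symbols of w are all 0's and |xy| ≤ p, y lies entirely in the leading 0-block: y = 0^k for some k with 1 ≤ k ≤ p.
Pump with i = 2: xy^2z = 0^{p+k} 1^{3p}. For this to lie in L we would need 3p = 3(p+k), which forces k = 0. But k ≥ 1, so xy^2z ∉ L.
This is a contradiction; hence L is not regular.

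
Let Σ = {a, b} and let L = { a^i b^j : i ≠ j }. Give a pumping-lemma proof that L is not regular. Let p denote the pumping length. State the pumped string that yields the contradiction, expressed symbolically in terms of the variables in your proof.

a^{p+p!} b^{p+p!}

Toward a contradiction, assume L is regular with pumping length p.
Choose w = a^p b^{p+p!}. Since p ≠ p+p!, w ∈ L; and |w| ≥ p.
Write w = xyz as guaranteed by the lemma, with |xy| ≤ p and y is nonempty.
Because |xy| ≤ p and w begins with p copies of a, we have y = a^k with 1 ≤ k ≤ p.
Since 1 ≤ k ≤ p, k divides p!; set t = 1 + p!/k. Then xy^t z has p + (p!/k)·k = p + p! copies of a. Now the a-count equals the b-count, so i ≠ j fails. So xy^t z = a^{p+p!} b^{p+p!} ∉ L.
This contradicts the pumping lemma, so L is not regular.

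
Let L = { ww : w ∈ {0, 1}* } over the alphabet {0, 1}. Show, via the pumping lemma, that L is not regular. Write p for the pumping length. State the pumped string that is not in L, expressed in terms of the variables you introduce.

0^{p+k} 1^p 0^p 1^p

Toward a contradiction, assume L is regular with pumping length p.
Take w = 0^p 1^p 0^p 1^p = uu where u = 0^p1^p; then w ∈ L and |w| = 4p ≥ p.
The pumping lemma gives a decomposition w = xyz where |xy| ≤ p and |y| ≥ 1.
The first p characters of w are 0's, so xy (and hence y) consists only of 0's. Write y = 0^k, 1 ≤ k ≤ p.
Pump with i = 2: xy^2z = 0^{p+k} 1^p 0^p 1^p, of length 4p+k. Suppose this equals vv. The string starts with 0 and ends with 1, so v does too; thus the boundary between the two copies of v is a 1→0 transition. There is exactly one such transition, at position 2p+k, so |v| = 2p+k and |vv| = 4p+2k ≠ 4p+k since k ≥ 1. So xy^2z ∉ L.
Contradiction. Therefore L is not regular.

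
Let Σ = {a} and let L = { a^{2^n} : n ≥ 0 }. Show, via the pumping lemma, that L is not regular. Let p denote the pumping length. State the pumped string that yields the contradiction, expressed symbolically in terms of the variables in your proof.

Suppose for contradiction that L is regular, and let p be the pumping length.
Take w = a^{2^p} ∈ L with |w| = 2^p ≥ p.
By the pumping lemma, w = xyz with |xy| ≤ p and |y| > 0.
Then y = a^k for some k with 1 ≤ k ≤ p.
Pump with i = 2: xy^2z = a^{2^p+k}. Since 1 ≤ k ≤ p < 2^p, we have 2^p < 2^p+k < 2^{p+1}, so 2^p+k is not a power of 2. So xy^2z ∉ L.
This contradicts the pumping lemma, so L is not regular.

a^{2^p+k}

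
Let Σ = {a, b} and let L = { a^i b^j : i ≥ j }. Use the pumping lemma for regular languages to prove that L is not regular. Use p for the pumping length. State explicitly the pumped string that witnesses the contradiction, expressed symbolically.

a^{p-k} b^p

Suppose for contradiction that L is regular, and let p be the pumping length.
Choose w = a^p b^p ∈ L, with |w| = 2p ≥ p.
Write w = xyz as guaranteed by the lemma, with |xy| ≤ p and |y| ≥ 1.
Since the first p symbols of w are all a's and |xy| ≤ p, y lies entirely in the leading a-block: y = a^k for some k with 1 ≤ k ≤ p.
Consider xy^0z = xz = a^{p-k} b^p. Since k ≥ 1, the a-count p-k is less than p, so i ≥ j fails; thus xz ∉ L.
This contradicts the pumping lemma, so L is not regular.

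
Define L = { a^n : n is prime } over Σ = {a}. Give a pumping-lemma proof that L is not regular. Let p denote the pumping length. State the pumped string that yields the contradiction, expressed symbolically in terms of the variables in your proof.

Toward a contradiction, assume L is regular with pumping length p.
Let q be a prime with q ≥ p+2 (infinitely many primes exist), and take w = a^q ∈ L with |w| = q ≥ p.
The pumping lemma gives a decomposition w = xyz where |xy| ≤ p and y is nonempty.
Then y = a^k for some k with 1 ≤ k ≤ p.
Since 1 ≤ k ≤ p, |xz| = q-k. Pump with i = q+1: |xy^{q+1}z| = (q-k)+(q+1)k = q+qk = q(1+k), which is composite (both factors ≥ 2). So xy^{q+1}z = a^{q(1+k)} ∉ L.
This contradicts the pumping lemma, so L is not regular.

a^{q(1+k)}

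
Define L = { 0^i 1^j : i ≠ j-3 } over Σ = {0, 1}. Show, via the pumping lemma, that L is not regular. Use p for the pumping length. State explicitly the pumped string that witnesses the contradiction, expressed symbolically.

Toward a contradiction, assume L is regular with pumping length p.
Choose w = 0^p 1^{p+p!+3}. Since p ≠ (p+p!+3)-3 = p+p!, w ∈ L; and |w| ≥ p.
Write w = xyz as guaranteed by the lemma, with |xy| ≤ p and y is nonempty.
Because |xy| ≤ p and w begins with p copies of 0, we have y = 0^k with 1 ≤ k ≤ p.
Since 1 ≤ k ≤ p, k divides p!; set t = 1 + p!/k. Then xy^t z has p + (p!/k)·k = p + p! copies of 0. Now the 0-count is p+p! and (1-count)-3 = (p+p!+3)-3 = p+p!, so i ≠ j-3 fails. So xy^t z = 0^{p+p!} 1^{p+p!+3} ∉ L.
This is a contradiction; hence L is not regular.

0^{p+p!} 1^{p+p!+3}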